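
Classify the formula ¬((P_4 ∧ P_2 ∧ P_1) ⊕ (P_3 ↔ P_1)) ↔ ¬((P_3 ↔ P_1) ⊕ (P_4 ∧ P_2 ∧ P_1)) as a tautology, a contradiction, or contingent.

tautology

P_1 | P_2 | P_3 | P_4 || (P_4 ∧ P_2 ∧ P_1) | (P_3 ↔ P_1) | φ
 1  |  1  |  1  |  1  ||         1         |      1      | 1
 1  |  1  |  1  |  0  ||         0         |      1      | 1
 1  |  1  |  0  |  1  ||         1         |      0      | 1
 1  |  1  |  0  |  0  ||         0         |      0      | 1
 1  |  0  |  1  |  1  ||         0         |      1      | 1
 1  |  0  |  1  |  0  ||         0         |      1      | 1
 1  |  0  |  0  |  1  ||         0         |      0      | 1
 1  |  0  |  0  |  0  ||         0         |      0      | 1
 0  |  1  |  1  |  1  ||         0         |      0      | 1
 0  |  1  |  1  |  0  ||         0         |      0      | 1
 0  |  1  |  0  |  1  ||         0         |      1      | 1
 0  |  1  |  0  |  0  ||         0         |      1      | 1
 0  |  0  |  1  |  1  ||         0         |      0      | 1
 0  |  0  |  1  |  0  ||         0         |      0      | 1
 0  |  0  |  0  |  1  ||         0         |      1      | 1
 0  |  0  |  0  |  0  ||         0         |      1      | 1
Every row is 1, so the formula is a tautology.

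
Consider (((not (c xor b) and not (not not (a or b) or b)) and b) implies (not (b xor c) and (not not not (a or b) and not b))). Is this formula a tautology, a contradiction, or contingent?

a | b | c | (c xor b) | not (c xor b) | (a or b) | not (a or b) | not not (a or b) | (not not (a or b) or b) | not (not not (a or b) or b) | (b xor c) | not (b xor c) | not not not (a or b) | not b | φ
- | - | - | --------- | ------------- | -------- | ------------ | ---------------- | ----------------------- | --------------------------- | --------- | ------------- | -------------------- | ----- | -
T | T | T |     F     |       T       |    T     |      F       |        T         |            T            |              F              |     F     |       T       |          F           |   F   | T
T | T | F |     T     |       F       |    T     |      F       |        T         |            T            |              F              |     T     |       F       |          F           |   F   | T
T | F | T |     T     |       F       |    T     |      F       |        T         |            T            |              F              |     T     |       F       |          F           |   T   | T
T | F | F |     F     |       T       |    T     |      F       |        T         |            T            |              F              |     F     |       T       |          F           |   T   | T
F | T | T |     F     |       T       |    T     |      F       |        T         |            T            |              F              |     F     |       T       |          F           |   F   | T
F | T | F |     T     |       F       |    T     |      F       |        T         |            T            |              F              |     T     |       F       |          F           |   F   | T
F | F | T |     T     |       F       |    F     |      T       |        F         |            F            |              T              |     T     |       F       |          T           |   T   | T
F | F | F |     F     |       T       |    F     |      T       |        F         |            F            |              T              |     F     |       T       |          T           |   T   | T
Every row is T, so the formula is a tautology.

tautology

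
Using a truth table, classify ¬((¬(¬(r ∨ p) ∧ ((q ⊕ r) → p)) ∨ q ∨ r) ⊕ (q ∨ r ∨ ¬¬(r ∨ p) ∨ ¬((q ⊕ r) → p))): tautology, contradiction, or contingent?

p  q  r  |  (r ∨ p)  ¬(r ∨ p)  (q ⊕ r)  ((q ⊕ r) → p)  (¬(r ∨ p) ∧ ((q ⊕ r) → p))  ¬(¬(r ∨ p) ∧ ((q ⊕ r) → p))  (q ∨ r)  ¬¬(r ∨ p)  ¬((q ⊕ r) → p)  (¬¬(r ∨ p) ∨ ¬((q ⊕ r) → p))  φ
T  T  T  |     T        F         F           T                    F                            T                  T         T            F                      T                T
T  T  F  |     T        F         T           T                    F                            T                  T         T            F                      T                T
T  F  T  |     T        F         T           T                    F                            T                  T         T            F                      T                T
T  F  F  |     T        F         F           T                    F                            T                  F         T            F                      T                T
F  T  T  |     T        F         F           T                    F                            T                  T         T            F                      T                T
F  T  F  |     F        T         T           F                    F                            T                  T         F            T                      T                T
F  F  T  |     T        F         T           F                    F                            T                  T         T            T                      T                T
F  F  F  |     F        T         F           T                    T                            F                  F         F            F                      F                T
Every row is T, so the formula is a tautology.

tautology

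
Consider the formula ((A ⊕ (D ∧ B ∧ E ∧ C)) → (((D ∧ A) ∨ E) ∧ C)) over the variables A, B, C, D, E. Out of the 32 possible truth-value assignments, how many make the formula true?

A | B | C | D | E | φ
- | - | - | - | - | -
0 | 0 | 0 | 0 | 0 | 1
0 | 0 | 0 | 0 | 1 | 1
0 | 0 | 0 | 1 | 0 | 1
0 | 0 | 0 | 1 | 1 | 1
0 | 0 | 1 | 0 | 0 | 1
0 | 0 | 1 | 0 | 1 | 1
0 | 0 | 1 | 1 | 0 | 1
0 | 0 | 1 | 1 | 1 | 1
0 | 1 | 0 | 0 | 0 | 1
0 | 1 | 0 | 0 | 1 | 1
0 | 1 | 0 | 1 | 0 | 1
0 | 1 | 0 | 1 | 1 | 1
0 | 1 | 1 | 0 | 0 | 1
0 | 1 | 1 | 0 | 1 | 1
0 | 1 | 1 | 1 | 0 | 1
0 | 1 | 1 | 1 | 1 | 1
1 | 0 | 0 | 0 | 0 | 0
1 | 0 | 0 | 0 | 1 | 0
1 | 0 | 0 | 1 | 0 | 0
1 | 0 | 0 | 1 | 1 | 0
1 | 0 | 1 | 0 | 0 | 0
1 | 0 | 1 | 0 | 1 | 1
1 | 0 | 1 | 1 | 0 | 1
1 | 0 | 1 | 1 | 1 | 1
1 | 1 | 0 | 0 | 0 | 0
1 | 1 | 0 | 0 | 1 | 0
1 | 1 | 0 | 1 | 0 | 0
1 | 1 | 0 | 1 | 1 | 0
1 | 1 | 1 | 0 | 0 | 0
1 | 1 | 1 | 0 | 1 | 1
1 | 1 | 1 | 1 | 0 | 1
1 | 1 | 1 | 1 | 1 | 1
The formula is true on 22 of the 32 rows.

22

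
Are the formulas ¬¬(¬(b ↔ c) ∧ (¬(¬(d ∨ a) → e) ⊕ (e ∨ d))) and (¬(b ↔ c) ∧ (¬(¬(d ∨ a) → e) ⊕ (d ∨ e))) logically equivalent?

a | b | c | d | e | φ | ψ
- | - | - | - | - | - | -
T | T | T | T | T | F | F
T | T | T | T | F | F | F
T | T | T | F | T | F | F
T | T | T | F | F | F | F
T | T | F | T | T | T | T
T | T | F | T | F | T | T
T | T | F | F | T | T | T
T | T | F | F | F | F | F
T | F | T | T | T | T | T
T | F | T | T | F | T | T
T | F | T | F | T | T | T
T | F | T | F | F | F | F
T | F | F | T | T | F | F
T | F | F | T | F | F | F
T | F | F | F | T | F | F
T | F | F | F | F | F | F
F | T | T | T | T | F | F
F | T | T | T | F | F | F
F | T | T | F | T | F | F
F | T | T | F | F | F | F
F | T | F | T | T | T | T
F | T | F | T | F | T | T
F | T | F | F | T | T | T
F | T | F | F | F | T | T
F | F | T | T | T | T | T
F | F | T | T | F | T | T
F | F | T | F | T | T | T
F | F | T | F | F | T | T
F | F | F | T | T | F | F
F | F | F | T | F | F | F
F | F | F | F | T | F | F
F | F | F | F | F | F | F
The columns for φ and ψ agree on every row, so they are logically equivalent.

equivalent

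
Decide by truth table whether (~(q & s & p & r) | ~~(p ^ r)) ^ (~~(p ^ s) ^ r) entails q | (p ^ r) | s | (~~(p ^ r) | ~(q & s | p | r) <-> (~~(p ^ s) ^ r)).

no

p | q | r | s | φ | ψ
- | - | - | - | - | -
1 | 1 | 1 | 1 | 1 | 1
1 | 1 | 1 | 0 | 1 | 1
1 | 1 | 0 | 1 | 1 | 1
1 | 1 | 0 | 0 | 0 | 1
1 | 0 | 1 | 1 | 0 | 1
1 | 0 | 1 | 0 | 1 | 1
1 | 0 | 0 | 1 | 1 | 1
1 | 0 | 0 | 0 | 0 | 1
0 | 1 | 1 | 1 | 1 | 1
0 | 1 | 1 | 0 | 0 | 1
0 | 1 | 0 | 1 | 0 | 1
0 | 1 | 0 | 0 | 1 | 1
0 | 0 | 1 | 1 | 1 | 1
0 | 0 | 1 | 0 | 0 | 1
0 | 0 | 0 | 1 | 0 | 1
0 | 0 | 0 | 0 | 1 | 0
At p=0, q=0, r=0, s=0 we have φ true but ψ false, so φ does not entail ψ.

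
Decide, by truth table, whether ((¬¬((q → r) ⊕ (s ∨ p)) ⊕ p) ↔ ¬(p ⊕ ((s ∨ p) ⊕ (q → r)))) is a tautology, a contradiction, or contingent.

contradiction

p | q | r | s || φ
T | T | T | T || F
T | T | T | F || F
T | T | F | T || F
T | T | F | F || F
T | F | T | T || F
T | F | T | F || F
T | F | F | T || F
T | F | F | F || F
F | T | T | T || F
F | T | T | F || F
F | T | F | T || F
F | T | F | F || F
F | F | T | T || F
F | F | T | F || F
F | F | F | T || F
F | F | F | F || F
Every row is F, so the formula is a contradiction.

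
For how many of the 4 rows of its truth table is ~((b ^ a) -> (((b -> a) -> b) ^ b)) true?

a  b  |  φ
T  T  |  F
T  F  |  T
F  T  |  T
F  F  |  F
The formula is true on 2 of the 4 rows.

2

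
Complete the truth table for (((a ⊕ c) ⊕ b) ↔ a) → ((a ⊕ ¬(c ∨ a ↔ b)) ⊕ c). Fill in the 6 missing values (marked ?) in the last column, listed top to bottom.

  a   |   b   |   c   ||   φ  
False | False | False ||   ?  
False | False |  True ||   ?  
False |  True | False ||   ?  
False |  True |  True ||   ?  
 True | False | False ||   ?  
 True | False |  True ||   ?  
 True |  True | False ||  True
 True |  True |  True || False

Row a=False, b=False, c=False: (((a ⊕ c) ⊕ b) ↔ a) = True, ((a ⊕ ¬(c ∨ a ↔ b)) ⊕ c) = False, so the formula = False.
Row a=False, b=False, c=True: (((a ⊕ c) ⊕ b) ↔ a) = False, ((a ⊕ ¬(c ∨ a ↔ b)) ⊕ c) = False, so the formula = True.
Row a=False, b=True, c=False: (((a ⊕ c) ⊕ b) ↔ a) = False, ((a ⊕ ¬(c ∨ a ↔ b)) ⊕ c) = True, so the formula = True.
Row a=False, b=True, c=True: (((a ⊕ c) ⊕ b) ↔ a) = True, ((a ⊕ ¬(c ∨ a ↔ b)) ⊕ c) = True, so the formula = True.
Row a=True, b=False, c=False: (((a ⊕ c) ⊕ b) ↔ a) = True, ((a ⊕ ¬(c ∨ a ↔ b)) ⊕ c) = False, so the formula = False.
Row a=True, b=False, c=True: (((a ⊕ c) ⊕ b) ↔ a) = False, ((a ⊕ ¬(c ∨ a ↔ b)) ⊕ c) = True, so the formula = True.

False, True, True, True, False, True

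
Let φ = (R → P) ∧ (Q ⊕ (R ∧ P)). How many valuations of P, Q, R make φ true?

3

P  Q  R  |  ((R → P) ∧ (Q ⊕ (R ∧ P)))
F  F  F  |              F            
F  F  T  |              F            
F  T  F  |              T            
F  T  T  |              F            
T  F  F  |              F            
T  F  T  |              T            
T  T  F  |              T            
T  T  T  |              F            
The formula is true on 3 of the 8 rows.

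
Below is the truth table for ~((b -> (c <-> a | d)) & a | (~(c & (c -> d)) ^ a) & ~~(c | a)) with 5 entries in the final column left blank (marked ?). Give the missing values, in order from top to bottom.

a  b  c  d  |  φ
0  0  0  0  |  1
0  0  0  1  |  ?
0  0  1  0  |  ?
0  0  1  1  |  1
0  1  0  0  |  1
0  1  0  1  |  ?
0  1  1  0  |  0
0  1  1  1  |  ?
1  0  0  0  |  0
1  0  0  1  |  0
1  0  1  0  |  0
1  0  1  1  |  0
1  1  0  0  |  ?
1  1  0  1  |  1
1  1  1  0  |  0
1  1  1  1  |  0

1, 0, 1, 1, 1

Row a=0, b=0, c=0, d=1: ((b -> (c <-> a | d)) & a) = 0, ((~(c & (c -> d)) ^ a) & ~~(c | a)) = 0, ((b -> (c <-> a | d)) & a | (~(c & (c -> d)) ^ a) & ~~(c | a)) = 0, so the formula = 1.
Row a=0, b=0, c=1, d=0: ((b -> (c <-> a | d)) & a) = 0, ((~(c & (c -> d)) ^ a) & ~~(c | a)) = 1, ((b -> (c <-> a | d)) & a | (~(c & (c -> d)) ^ a) & ~~(c | a)) = 1, so the formula = 0.
Row a=0, b=1, c=0, d=1: ((b -> (c <-> a | d)) & a) = 0, ((~(c & (c -> d)) ^ a) & ~~(c | a)) = 0, ((b -> (c <-> a | d)) & a | (~(c & (c -> d)) ^ a) & ~~(c | a)) = 0, so the formula = 1.
Row a=0, b=1, c=1, d=1: ((b -> (c <-> a | d)) & a) = 0, ((~(c & (c -> d)) ^ a) & ~~(c | a)) = 0, ((b -> (c <-> a | d)) & a | (~(c & (c -> d)) ^ a) & ~~(c | a)) = 0, so the formula = 1.
Row a=1, b=1, c=0, d=0: ((b -> (c <-> a | d)) & a) = 0, ((~(c & (c -> d)) ^ a) & ~~(c | a)) = 0, ((b -> (c <-> a | d)) & a | (~(c & (c -> d)) ^ a) & ~~(c | a)) = 0, so the formula = 1.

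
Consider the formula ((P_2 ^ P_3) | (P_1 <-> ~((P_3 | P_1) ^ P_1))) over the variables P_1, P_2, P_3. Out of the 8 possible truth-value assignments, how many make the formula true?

P_1 | P_2 | P_3 | φ
--- | --- | --- | -
 T  |  T  |  T  | T
 T  |  T  |  F  | T
 T  |  F  |  T  | T
 T  |  F  |  F  | T
 F  |  T  |  T  | T
 F  |  T  |  F  | T
 F  |  F  |  T  | T
 F  |  F  |  F  | F
The formula is true on 7 of the 8 rows.

7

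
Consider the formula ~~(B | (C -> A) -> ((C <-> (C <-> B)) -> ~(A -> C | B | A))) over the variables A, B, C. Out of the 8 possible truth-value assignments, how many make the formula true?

4

A  B  C     (C -> A)  (B | (C -> A))  (C <-> B)  (C <-> (C <-> B))  (C | B | A)  (A -> (C | B | A))  ~(A -> (C | B | A))  φ
T  T  T        T            T             T              T               T               T                    F           F
T  T  F        T            T             F              T               T               T                    F           F
T  F  T        T            T             F              F               T               T                    F           T
T  F  F        T            T             T              F               T               T                    F           T
F  T  T        F            T             T              T               T               T                    F           F
F  T  F        T            T             F              T               T               T                    F           F
F  F  T        F            F             F              F               T               T                    F           T
F  F  F        T            T             T              F               F               T                    F           T
The formula is true on 4 of the 8 rows.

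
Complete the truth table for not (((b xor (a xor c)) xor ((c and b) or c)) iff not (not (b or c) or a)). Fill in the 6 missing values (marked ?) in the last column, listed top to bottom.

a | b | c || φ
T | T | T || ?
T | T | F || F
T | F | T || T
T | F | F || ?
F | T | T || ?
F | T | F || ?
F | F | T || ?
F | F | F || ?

F, T, F, F, T, F

Row a=T, b=T, c=T: ((b xor (a xor c)) xor ((c and b) or c)) = F, not (not (b or c) or a) = F, (((b xor (a xor c)) xor ((c and b) or c)) iff not (not (b or c) or a)) = T, so the formula = F.
Row a=T, b=F, c=F: ((b xor (a xor c)) xor ((c and b) or c)) = T, not (not (b or c) or a) = F, (((b xor (a xor c)) xor ((c and b) or c)) iff not (not (b or c) or a)) = F, so the formula = T.
Row a=F, b=T, c=T: ((b xor (a xor c)) xor ((c and b) or c)) = T, not (not (b or c) or a) = T, (((b xor (a xor c)) xor ((c and b) or c)) iff not (not (b or c) or a)) = T, so the formula = F.
Row a=F, b=T, c=F: ((b xor (a xor c)) xor ((c and b) or c)) = T, not (not (b or c) or a) = T, (((b xor (a xor c)) xor ((c and b) or c)) iff not (not (b or c) or a)) = T, so the formula = F.
Row a=F, b=F, c=T: ((b xor (a xor c)) xor ((c and b) or c)) = F, not (not (b or c) or a) = T, (((b xor (a xor c)) xor ((c and b) or c)) iff not (not (b or c) or a)) = F, so the formula = T.
Row a=F, b=F, c=F: ((b xor (a xor c)) xor ((c and b) or c)) = F, not (not (b or c) or a) = F, (((b xor (a xor c)) xor ((c and b) or c)) iff not (not (b or c) or a)) = T, so the formula = F.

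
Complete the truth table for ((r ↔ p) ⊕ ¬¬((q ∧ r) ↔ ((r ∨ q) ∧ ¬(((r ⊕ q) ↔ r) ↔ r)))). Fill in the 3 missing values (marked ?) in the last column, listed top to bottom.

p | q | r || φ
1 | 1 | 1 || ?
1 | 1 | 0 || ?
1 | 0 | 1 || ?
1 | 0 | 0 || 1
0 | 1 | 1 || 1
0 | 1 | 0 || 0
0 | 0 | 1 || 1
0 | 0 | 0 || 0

Row p=1, q=1, r=1: (r ↔ p) = 1, ¬¬((q ∧ r) ↔ ((r ∨ q) ∧ ¬(((r ⊕ q) ↔ r) ↔ r))) = 1, so the formula = 0.
Row p=1, q=1, r=0: (r ↔ p) = 0, ¬¬((q ∧ r) ↔ ((r ∨ q) ∧ ¬(((r ⊕ q) ↔ r) ↔ r))) = 1, so the formula = 1.
Row p=1, q=0, r=1: (r ↔ p) = 1, ¬¬((q ∧ r) ↔ ((r ∨ q) ∧ ¬(((r ⊕ q) ↔ r) ↔ r))) = 1, so the formula = 0.

0, 1, 0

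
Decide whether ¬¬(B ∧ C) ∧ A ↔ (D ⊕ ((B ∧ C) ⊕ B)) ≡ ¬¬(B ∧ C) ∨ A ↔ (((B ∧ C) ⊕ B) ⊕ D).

  A   |   B   |   C   |   D   ||   φ   |   ψ  
 True |  True |  True |  True ||  True |  True
 True |  True |  True | False || False | False
 True |  True | False |  True ||  True | False
 True |  True | False | False || False |  True
 True | False |  True |  True || False |  True
 True | False |  True | False ||  True | False
 True | False | False |  True || False |  True
 True | False | False | False ||  True | False
False |  True |  True |  True || False |  True
False |  True |  True | False ||  True | False
False |  True | False |  True ||  True |  True
False |  True | False | False || False | False
False | False |  True |  True || False | False
False | False |  True | False ||  True |  True
False | False | False |  True || False | False
False | False | False | False ||  True |  True
The columns differ at A=True, B=True, C=False, D=True (φ=True, ψ=False), so they are not equivalent.

not equivalent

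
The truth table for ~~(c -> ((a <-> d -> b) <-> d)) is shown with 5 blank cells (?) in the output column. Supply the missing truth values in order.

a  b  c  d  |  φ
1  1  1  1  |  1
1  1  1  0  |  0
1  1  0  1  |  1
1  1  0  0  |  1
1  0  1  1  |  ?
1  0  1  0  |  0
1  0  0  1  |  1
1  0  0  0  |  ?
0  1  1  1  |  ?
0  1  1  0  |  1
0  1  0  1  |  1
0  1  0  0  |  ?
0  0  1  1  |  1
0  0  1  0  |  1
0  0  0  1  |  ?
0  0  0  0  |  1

0, 1, 0, 1, 1

Row a=1, b=0, c=1, d=1: (c -> ((a <-> d -> b) <-> d)) = 0, ~(c -> ((a <-> d -> b) <-> d)) = 1, so the formula = 0.
Row a=1, b=0, c=0, d=0: (c -> ((a <-> d -> b) <-> d)) = 1, ~(c -> ((a <-> d -> b) <-> d)) = 0, so the formula = 1.
Row a=0, b=1, c=1, d=1: (c -> ((a <-> d -> b) <-> d)) = 0, ~(c -> ((a <-> d -> b) <-> d)) = 1, so the formula = 0.
Row a=0, b=1, c=0, d=0: (c -> ((a <-> d -> b) <-> d)) = 1, ~(c -> ((a <-> d -> b) <-> d)) = 0, so the formula = 1.
Row a=0, b=0, c=0, d=1: (c -> ((a <-> d -> b) <-> d)) = 1, ~(c -> ((a <-> d -> b) <-> d)) = 0, so the formula = 1.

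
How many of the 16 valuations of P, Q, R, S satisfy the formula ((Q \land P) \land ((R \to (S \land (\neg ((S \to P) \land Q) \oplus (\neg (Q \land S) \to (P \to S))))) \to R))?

2

  P   |   Q   |   R   |   S   |   φ  
----- | ----- | ----- | ----- | -----
 True |  True |  True |  True |  True
 True |  True |  True | False |  True
 True |  True | False |  True | False
 True |  True | False | False | False
 True | False |  True |  True | False
 True | False |  True | False | False
 True | False | False |  True | False
 True | False | False | False | False
False |  True |  True |  True | False
False |  True |  True | False | False
False |  True | False |  True | False
False |  True | False | False | False
False | False |  True |  True | False
False | False |  True | False | False
False | False | False |  True | False
False | False | False | False | False
The formula is true on 2 of the 16 rows.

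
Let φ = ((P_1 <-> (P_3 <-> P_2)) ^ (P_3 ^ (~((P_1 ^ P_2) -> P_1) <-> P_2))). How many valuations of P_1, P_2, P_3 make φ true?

P_1 | P_2 | P_3 || φ
 T  |  T  |  T  || F
 T  |  T  |  F  || F
 T  |  F  |  T  || F
 T  |  F  |  F  || F
 F  |  T  |  T  || F
 F  |  T  |  F  || F
 F  |  F  |  T  || T
 F  |  F  |  F  || T
The formula is true on 2 of the 8 rows.

2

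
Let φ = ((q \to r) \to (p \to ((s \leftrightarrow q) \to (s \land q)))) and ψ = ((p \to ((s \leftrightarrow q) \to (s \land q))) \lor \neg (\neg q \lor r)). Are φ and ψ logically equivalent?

equivalent

p  q  r  s  |  φ  ψ
T  T  T  T  |  T  T
T  T  T  F  |  T  T
T  T  F  T  |  T  T
T  T  F  F  |  T  T
T  F  T  T  |  T  T
T  F  T  F  |  F  F
T  F  F  T  |  T  T
T  F  F  F  |  F  F
F  T  T  T  |  T  T
F  T  T  F  |  T  T
F  T  F  T  |  T  T
F  T  F  F  |  T  T
F  F  T  T  |  T  T
F  F  T  F  |  T  T
F  F  F  T  |  T  T
F  F  F  F  |  T  T
The columns for φ and ψ agree on every row, so they are logically equivalent.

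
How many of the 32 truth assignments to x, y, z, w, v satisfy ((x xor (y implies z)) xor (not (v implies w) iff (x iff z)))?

x  y  z  w  v  |  φ
T  T  T  T  T  |  F
T  T  T  T  F  |  F
T  T  T  F  T  |  T
T  T  T  F  F  |  F
T  T  F  T  T  |  F
T  T  F  T  F  |  F
T  T  F  F  T  |  T
T  T  F  F  F  |  F
T  F  T  T  T  |  F
T  F  T  T  F  |  F
T  F  T  F  T  |  T
T  F  T  F  F  |  F
T  F  F  T  T  |  T
T  F  F  T  F  |  T
T  F  F  F  T  |  F
T  F  F  F  F  |  T
F  T  T  T  T  |  F
F  T  T  T  F  |  F
F  T  T  F  T  |  T
F  T  T  F  F  |  F
F  T  F  T  T  |  F
F  T  F  T  F  |  F
F  T  F  F  T  |  T
F  T  F  F  F  |  F
F  F  T  T  T  |  F
F  F  T  T  F  |  F
F  F  T  F  T  |  T
F  F  T  F  F  |  F
F  F  F  T  T  |  T
F  F  F  T  F  |  T
F  F  F  F  T  |  F
F  F  F  F  F  |  T
The formula is true on 12 of the 32 rows.

12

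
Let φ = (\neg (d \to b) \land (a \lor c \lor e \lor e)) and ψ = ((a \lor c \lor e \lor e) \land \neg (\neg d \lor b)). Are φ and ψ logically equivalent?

equivalent

  a      b      c      d      e    |    φ      ψ  
 True   True   True   True   True  |  False  False
 True   True   True   True  False  |  False  False
 True   True   True  False   True  |  False  False
 True   True   True  False  False  |  False  False
 True   True  False   True   True  |  False  False
 True   True  False   True  False  |  False  False
 True   True  False  False   True  |  False  False
 True   True  False  False  False  |  False  False
 True  False   True   True   True  |   True   True
 True  False   True   True  False  |   True   True
 True  False   True  False   True  |  False  False
 True  False   True  False  False  |  False  False
 True  False  False   True   True  |   True   True
 True  False  False   True  False  |   True   True
 True  False  False  False   True  |  False  False
 True  False  False  False  False  |  False  False
False   True   True   True   True  |  False  False
False   True   True   True  False  |  False  False
False   True   True  False   True  |  False  False
False   True   True  False  False  |  False  False
False   True  False   True   True  |  False  False
False   True  False   True  False  |  False  False
False   True  False  False   True  |  False  False
False   True  False  False  False  |  False  False
False  False   True   True   True  |   True   True
False  False   True   True  False  |   True   True
False  False   True  False   True  |  False  False
False  False   True  False  False  |  False  False
False  False  False   True   True  |   True   True
False  False  False   True  False  |  False  False
False  False  False  False   True  |  False  False
False  False  False  False  False  |  False  False
The columns for φ and ψ agree on every row, so they are logically equivalent.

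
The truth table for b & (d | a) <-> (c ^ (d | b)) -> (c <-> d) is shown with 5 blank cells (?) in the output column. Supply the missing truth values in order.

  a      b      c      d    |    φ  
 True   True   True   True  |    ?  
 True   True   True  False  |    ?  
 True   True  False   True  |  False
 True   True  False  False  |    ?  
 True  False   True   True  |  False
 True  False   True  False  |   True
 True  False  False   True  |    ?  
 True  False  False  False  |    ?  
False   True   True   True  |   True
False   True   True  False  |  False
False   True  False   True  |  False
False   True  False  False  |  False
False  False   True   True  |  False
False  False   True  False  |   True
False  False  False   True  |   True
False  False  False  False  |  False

Row a=True, b=True, c=True, d=True: (b & (d | a)) = True, ((c ^ (d | b)) -> (c <-> d)) = True, so the formula = True.
Row a=True, b=True, c=True, d=False: (b & (d | a)) = True, ((c ^ (d | b)) -> (c <-> d)) = True, so the formula = True.
Row a=True, b=True, c=False, d=False: (b & (d | a)) = True, ((c ^ (d | b)) -> (c <-> d)) = True, so the formula = True.
Row a=True, b=False, c=False, d=True: (b & (d | a)) = False, ((c ^ (d | b)) -> (c <-> d)) = False, so the formula = True.
Row a=True, b=False, c=False, d=False: (b & (d | a)) = False, ((c ^ (d | b)) -> (c <-> d)) = True, so the formula = False.

True, True, True, True, False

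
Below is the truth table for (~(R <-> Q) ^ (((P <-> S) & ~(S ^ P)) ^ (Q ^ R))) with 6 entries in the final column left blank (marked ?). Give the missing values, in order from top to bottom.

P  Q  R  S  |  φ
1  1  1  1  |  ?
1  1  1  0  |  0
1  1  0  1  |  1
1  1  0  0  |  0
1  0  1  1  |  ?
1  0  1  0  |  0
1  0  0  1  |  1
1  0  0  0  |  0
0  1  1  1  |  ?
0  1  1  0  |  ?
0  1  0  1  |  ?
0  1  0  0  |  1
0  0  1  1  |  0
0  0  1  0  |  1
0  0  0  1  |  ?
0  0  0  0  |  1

Row P=1, Q=1, R=1, S=1: ~(R <-> Q) = 0, (((P <-> S) & ~(S ^ P)) ^ (Q ^ R)) = 1, so the formula = 1.
Row P=1, Q=0, R=1, S=1: ~(R <-> Q) = 1, (((P <-> S) & ~(S ^ P)) ^ (Q ^ R)) = 0, so the formula = 1.
Row P=0, Q=1, R=1, S=1: ~(R <-> Q) = 0, (((P <-> S) & ~(S ^ P)) ^ (Q ^ R)) = 0, so the formula = 0.
Row P=0, Q=1, R=1, S=0: ~(R <-> Q) = 0, (((P <-> S) & ~(S ^ P)) ^ (Q ^ R)) = 1, so the formula = 1.
Row P=0, Q=1, R=0, S=1: ~(R <-> Q) = 1, (((P <-> S) & ~(S ^ P)) ^ (Q ^ R)) = 1, so the formula = 0.
Row P=0, Q=0, R=0, S=1: ~(R <-> Q) = 0, (((P <-> S) & ~(S ^ P)) ^ (Q ^ R)) = 0, so the formula = 0.

1, 1, 0, 1, 0, 0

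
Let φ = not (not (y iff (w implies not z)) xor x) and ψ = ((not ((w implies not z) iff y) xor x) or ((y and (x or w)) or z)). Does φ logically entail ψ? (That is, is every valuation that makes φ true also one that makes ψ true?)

x | y | z | w | φ | ψ
- | - | - | - | - | -
1 | 1 | 1 | 1 | 1 | 1
1 | 1 | 1 | 0 | 0 | 1
1 | 1 | 0 | 1 | 0 | 1
1 | 1 | 0 | 0 | 0 | 1
1 | 0 | 1 | 1 | 0 | 1
1 | 0 | 1 | 0 | 1 | 1
1 | 0 | 0 | 1 | 1 | 0
1 | 0 | 0 | 0 | 1 | 0
0 | 1 | 1 | 1 | 0 | 1
0 | 1 | 1 | 0 | 1 | 1
0 | 1 | 0 | 1 | 1 | 1
0 | 1 | 0 | 0 | 1 | 0
0 | 0 | 1 | 1 | 1 | 1
0 | 0 | 1 | 0 | 0 | 1
0 | 0 | 0 | 1 | 0 | 1
0 | 0 | 0 | 0 | 0 | 1
At x=1, y=0, z=0, w=1 we have φ true but ψ false, so φ does not entail ψ.

no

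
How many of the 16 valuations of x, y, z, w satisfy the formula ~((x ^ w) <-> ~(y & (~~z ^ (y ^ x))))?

8

  x      y      z      w    |  (x ^ w)    ~z    ~~z   (y ^ x)  (~~z ^ (y ^ x))  (y & (~~z ^ (y ^ x)))  ~(y & (~~z ^ (y ^ x)))    φ  
 True   True   True   True  |   False   False   True   False         True                True                  False           False
 True   True   True  False  |    True   False   True   False         True                True                  False            True
 True   True  False   True  |   False    True  False   False        False               False                   True            True
 True   True  False  False  |    True    True  False   False        False               False                   True           False
 True  False   True   True  |   False   False   True    True        False               False                   True            True
 True  False   True  False  |    True   False   True    True        False               False                   True           False
 True  False  False   True  |   False    True  False    True         True               False                   True            True
 True  False  False  False  |    True    True  False    True         True               False                   True           False
False   True   True   True  |    True   False   True    True        False               False                   True           False
False   True   True  False  |   False   False   True    True        False               False                   True            True
False   True  False   True  |    True    True  False    True         True                True                  False            True
False   True  False  False  |   False    True  False    True         True                True                  False           False
False  False   True   True  |    True   False   True   False         True               False                   True           False
False  False   True  False  |   False   False   True   False         True               False                   True            True
False  False  False   True  |    True    True  False   False        False               False                   True           False
False  False  False  False  |   False    True  False   False        False               False                   True            True
The formula is true on 8 of the 16 rows.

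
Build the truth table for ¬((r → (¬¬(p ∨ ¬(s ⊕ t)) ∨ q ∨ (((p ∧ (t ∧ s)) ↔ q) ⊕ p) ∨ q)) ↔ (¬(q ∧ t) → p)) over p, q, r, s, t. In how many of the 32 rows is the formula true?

p | q | r | s | t || φ
F | F | F | F | F || T
F | F | F | F | T || T
F | F | F | T | F || T
F | F | F | T | T || T
F | F | T | F | F || T
F | F | T | F | T || T
F | F | T | T | F || T
F | F | T | T | T || T
F | T | F | F | F || T
F | T | F | F | T || F
F | T | F | T | F || T
F | T | F | T | T || F
F | T | T | F | F || T
F | T | T | F | T || F
F | T | T | T | F || T
F | T | T | T | T || F
T | F | F | F | F || F
T | F | F | F | T || F
T | F | F | T | F || F
T | F | F | T | T || F
T | F | T | F | F || F
T | F | T | F | T || F
T | F | T | T | F || F
T | F | T | T | T || F
T | T | F | F | F || F
T | T | F | F | T || F
T | T | F | T | F || F
T | T | F | T | T || F
T | T | T | F | F || F
T | T | T | F | T || F
T | T | T | T | F || F
T | T | T | T | T || F
The formula is true on 12 of the 32 rows.

12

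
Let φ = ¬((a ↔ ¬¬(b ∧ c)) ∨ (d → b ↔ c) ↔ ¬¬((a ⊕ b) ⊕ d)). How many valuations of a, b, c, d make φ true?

8

a | b | c | d || φ
F | F | F | F || T
F | F | F | T || F
F | F | T | F || T
F | F | T | T || F
F | T | F | F || F
F | T | F | T || T
F | T | T | F || F
F | T | T | T || T
T | F | F | F || T
T | F | F | T || T
T | F | T | F || F
T | F | T | T || F
T | T | F | F || F
T | T | F | T || T
T | T | T | F || T
T | T | T | T || F
The formula is true on 8 of the 16 rows.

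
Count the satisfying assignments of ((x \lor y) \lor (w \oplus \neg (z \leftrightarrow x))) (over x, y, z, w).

x | y | z | w || φ
T | T | T | T || T
T | T | T | F || T
T | T | F | T || T
T | T | F | F || T
T | F | T | T || T
T | F | T | F || T
T | F | F | T || T
T | F | F | F || T
F | T | T | T || T
F | T | T | F || T
F | T | F | T || T
F | T | F | F || T
F | F | T | T || F
F | F | T | F || T
F | F | F | T || T
F | F | F | F || F
The formula is true on 14 of the 16 rows.

14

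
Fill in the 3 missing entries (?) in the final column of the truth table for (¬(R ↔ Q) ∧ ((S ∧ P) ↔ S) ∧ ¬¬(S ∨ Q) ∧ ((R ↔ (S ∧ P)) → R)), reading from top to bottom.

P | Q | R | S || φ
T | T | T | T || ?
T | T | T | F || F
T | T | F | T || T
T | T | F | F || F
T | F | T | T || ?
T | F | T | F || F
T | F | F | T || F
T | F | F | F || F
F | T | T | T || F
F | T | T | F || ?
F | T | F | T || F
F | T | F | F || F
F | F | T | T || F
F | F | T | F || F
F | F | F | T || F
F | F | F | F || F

Row P=T, Q=T, R=T, S=T: ¬(R ↔ Q) = F, ((S ∧ P) ↔ S) = T, ¬¬(S ∨ Q) = T, ((R ↔ (S ∧ P)) → R) = T, so the formula = F.
Row P=T, Q=F, R=T, S=T: ¬(R ↔ Q) = T, ((S ∧ P) ↔ S) = T, ¬¬(S ∨ Q) = T, ((R ↔ (S ∧ P)) → R) = T, so the formula = T.
Row P=F, Q=T, R=T, S=F: ¬(R ↔ Q) = F, ((S ∧ P) ↔ S) = T, ¬¬(S ∨ Q) = T, ((R ↔ (S ∧ P)) → R) = T, so the formula = F.

F, T, F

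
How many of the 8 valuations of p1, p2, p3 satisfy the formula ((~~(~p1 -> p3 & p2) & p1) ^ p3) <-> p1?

4

p1 | p2 | p3 || ~p1 | (p3 & p2) | (~p1 -> (p3 & p2)) | ~(~p1 -> (p3 & p2)) | ~~(~p1 -> (p3 & p2)) | (~~(~p1 -> (p3 & p2)) & p1) | φ
T  | T  | T  ||  F  |     T     |         T          |          F          |          T           |              T              | F
T  | T  | F  ||  F  |     F     |         T          |          F          |          T           |              T              | T
T  | F  | T  ||  F  |     F     |         T          |          F          |          T           |              T              | F
T  | F  | F  ||  F  |     F     |         T          |          F          |          T           |              T              | T
F  | T  | T  ||  T  |     T     |         T          |          F          |          T           |              F              | F
F  | T  | F  ||  T  |     F     |         F          |          T          |          F           |              F              | T
F  | F  | T  ||  T  |     F     |         F          |          T          |          F           |              F              | F
F  | F  | F  ||  T  |     F     |         F          |          T          |          F           |              F              | T
The formula is true on 4 of the 8 rows.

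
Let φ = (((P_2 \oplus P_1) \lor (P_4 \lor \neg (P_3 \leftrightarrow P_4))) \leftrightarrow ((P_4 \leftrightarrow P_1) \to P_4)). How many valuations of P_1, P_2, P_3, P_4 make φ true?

12

 P_1    P_2    P_3    P_4   |  (P_2 \oplus P_1)  (P_3 \leftrightarrow P_4)  (P_4 \leftrightarrow P_1)    φ  
 True   True   True   True  |       False                   True                       True             True
 True   True   True  False  |       False                  False                      False             True
 True   True  False   True  |       False                  False                       True             True
 True   True  False  False  |       False                   True                      False            False
 True  False   True   True  |        True                   True                       True             True
 True  False   True  False  |        True                  False                      False             True
 True  False  False   True  |        True                  False                       True             True
 True  False  False  False  |        True                   True                      False             True
False   True   True   True  |        True                   True                      False             True
False   True   True  False  |        True                  False                       True            False
False   True  False   True  |        True                  False                      False             True
False   True  False  False  |        True                   True                       True            False
False  False   True   True  |       False                   True                      False             True
False  False   True  False  |       False                  False                       True            False
False  False  False   True  |       False                  False                      False             True
False  False  False  False  |       False                   True                       True             True
The formula is true on 12 of the 16 rows.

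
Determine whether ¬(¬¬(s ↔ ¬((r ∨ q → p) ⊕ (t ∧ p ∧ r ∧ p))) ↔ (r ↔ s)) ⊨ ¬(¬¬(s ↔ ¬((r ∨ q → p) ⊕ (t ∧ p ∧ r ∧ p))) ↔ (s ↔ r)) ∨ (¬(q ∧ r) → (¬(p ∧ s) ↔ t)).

yes

p  q  r  s  t  |  φ  ψ
0  0  0  0  0  |  0  0
0  0  0  0  1  |  0  1
0  0  0  1  0  |  0  0
0  0  0  1  1  |  0  1
0  0  1  0  0  |  0  0
0  0  1  0  1  |  0  1
0  0  1  1  0  |  0  0
0  0  1  1  1  |  0  1
0  1  0  0  0  |  1  1
0  1  0  0  1  |  1  1
0  1  0  1  0  |  1  1
0  1  0  1  1  |  1  1
0  1  1  0  0  |  0  1
0  1  1  0  1  |  0  1
0  1  1  1  0  |  0  1
0  1  1  1  1  |  0  1
1  0  0  0  0  |  0  0
1  0  0  0  1  |  0  1
1  0  0  1  0  |  0  1
1  0  0  1  1  |  0  0
1  0  1  0  0  |  1  1
1  0  1  0  1  |  0  1
1  0  1  1  0  |  1  1
1  0  1  1  1  |  0  0
1  1  0  0  0  |  0  0
1  1  0  0  1  |  0  1
1  1  0  1  0  |  0  1
1  1  0  1  1  |  0  0
1  1  1  0  0  |  1  1
1  1  1  0  1  |  0  1
1  1  1  1  0  |  1  1
1  1  1  1  1  |  0  1
In every row where φ is true, ψ is also true, so φ ⊨ ψ.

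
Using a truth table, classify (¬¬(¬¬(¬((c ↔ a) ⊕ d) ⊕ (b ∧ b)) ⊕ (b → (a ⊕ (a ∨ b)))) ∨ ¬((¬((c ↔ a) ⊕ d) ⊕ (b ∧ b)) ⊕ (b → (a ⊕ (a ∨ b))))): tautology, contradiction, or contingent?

a | b | c | d | (c ↔ a) | ((c ↔ a) ⊕ d) | ¬((c ↔ a) ⊕ d) | (b ∧ b) | (¬((c ↔ a) ⊕ d) ⊕ (b ∧ b)) | ¬(¬((c ↔ a) ⊕ d) ⊕ (b ∧ b)) | ¬¬(¬((c ↔ a) ⊕ d) ⊕ (b ∧ b)) | (a ∨ b) | (a ⊕ (a ∨ b)) | (b → (a ⊕ (a ∨ b))) | φ
- | - | - | - | ------- | ------------- | -------------- | ------- | -------------------------- | --------------------------- | ---------------------------- | ------- | ------------- | ------------------- | -
T | T | T | T |    T    |       F       |       T        |    T    |             F              |              T              |              F               |    T    |       F       |          F          | T
T | T | T | F |    T    |       T       |       F        |    T    |             T              |              F              |              T               |    T    |       F       |          F          | T
T | T | F | T |    F    |       T       |       F        |    T    |             T              |              F              |              T               |    T    |       F       |          F          | T
T | T | F | F |    F    |       F       |       T        |    T    |             F              |              T              |              F               |    T    |       F       |          F          | T
T | F | T | T |    T    |       F       |       T        |    F    |             T              |              F              |              T               |    T    |       F       |          T          | T
T | F | T | F |    T    |       T       |       F        |    F    |             F              |              T              |              F               |    T    |       F       |          T          | T
T | F | F | T |    F    |       T       |       F        |    F    |             F              |              T              |              F               |    T    |       F       |          T          | T
T | F | F | F |    F    |       F       |       T        |    F    |             T              |              F              |              T               |    T    |       F       |          T          | T
F | T | T | T |    F    |       T       |       F        |    T    |             T              |              F              |              T               |    T    |       T       |          T          | T
F | T | T | F |    F    |       F       |       T        |    T    |             F              |              T              |              F               |    T    |       T       |          T          | T
F | T | F | T |    T    |       F       |       T        |    T    |             F              |              T              |              F               |    T    |       T       |          T          | T
F | T | F | F |    T    |       T       |       F        |    T    |             T              |              F              |              T               |    T    |       T       |          T          | T
F | F | T | T |    F    |       T       |       F        |    F    |             F              |              T              |              F               |    F    |       F       |          T          | T
F | F | T | F |    F    |       F       |       T        |    F    |             T              |              F              |              T               |    F    |       F       |          T          | T
F | F | F | T |    T    |       F       |       T        |    F    |             T              |              F              |              T               |    F    |       F       |          T          | T
F | F | F | F |    T    |       T       |       F        |    F    |             F              |              T              |              F               |    F    |       F       |          T          | T
Every row is T, so the formula is a tautology.

tautology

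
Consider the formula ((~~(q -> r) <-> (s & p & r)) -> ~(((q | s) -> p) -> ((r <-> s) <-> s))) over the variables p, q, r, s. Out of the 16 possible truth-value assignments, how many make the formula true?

12

  p      q      r      s       (q -> r)  ~(q -> r)  ~~(q -> r)  (s & p & r)  (~~(q -> r) <-> (s & p & r))  (q | s)  ((q | s) -> p)  (r <-> s)  ((r <-> s) <-> s)    φ  
 True   True   True   True       True      False       True         True                 True                True        True          True           True        False
 True   True   True  False       True      False       True        False                False                True        True         False           True         True
 True   True  False   True      False       True      False        False                 True                True        True         False          False         True
 True   True  False  False      False       True      False        False                 True                True        True          True          False         True
 True  False   True   True       True      False       True         True                 True                True        True          True           True        False
 True  False   True  False       True      False       True        False                False               False        True         False           True         True
 True  False  False   True       True      False       True        False                False                True        True         False          False         True
 True  False  False  False       True      False       True        False                False               False        True          True          False         True
False   True   True   True       True      False       True        False                False                True       False          True           True         True
False   True   True  False       True      False       True        False                False                True       False         False           True         True
False   True  False   True      False       True      False        False                 True                True       False         False          False        False
False   True  False  False      False       True      False        False                 True                True       False          True          False        False
False  False   True   True       True      False       True        False                False                True       False          True           True         True
False  False   True  False       True      False       True        False                False               False        True         False           True         True
False  False  False   True       True      False       True        False                False                True       False         False          False         True
False  False  False  False       True      False       True        False                False               False        True          True          False         True
The formula is true on 12 of the 16 rows.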